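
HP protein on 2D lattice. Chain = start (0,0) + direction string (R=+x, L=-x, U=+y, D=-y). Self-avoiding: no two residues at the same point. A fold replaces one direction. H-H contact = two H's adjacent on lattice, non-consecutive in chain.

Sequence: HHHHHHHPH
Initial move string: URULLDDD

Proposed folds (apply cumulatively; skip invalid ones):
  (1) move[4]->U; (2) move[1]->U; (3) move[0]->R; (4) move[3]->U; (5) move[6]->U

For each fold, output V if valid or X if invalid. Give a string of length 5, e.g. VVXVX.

Initial: URULLDDD -> [(0, 0), (0, 1), (1, 1), (1, 2), (0, 2), (-1, 2), (-1, 1), (-1, 0), (-1, -1)]
Fold 1: move[4]->U => URULUDDD INVALID (collision), skipped
Fold 2: move[1]->U => UUULLDDD VALID
Fold 3: move[0]->R => RUULLDDD VALID
Fold 4: move[3]->U => RUUULDDD INVALID (collision), skipped
Fold 5: move[6]->U => RUULLDUD INVALID (collision), skipped

Answer: XVVXX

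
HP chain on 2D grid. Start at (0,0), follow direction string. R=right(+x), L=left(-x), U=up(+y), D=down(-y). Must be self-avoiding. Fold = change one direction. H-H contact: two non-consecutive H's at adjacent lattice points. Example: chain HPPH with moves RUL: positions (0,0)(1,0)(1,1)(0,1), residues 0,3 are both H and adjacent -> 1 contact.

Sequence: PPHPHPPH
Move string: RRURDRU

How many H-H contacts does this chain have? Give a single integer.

Answer: 1

Derivation:
Positions: [(0, 0), (1, 0), (2, 0), (2, 1), (3, 1), (3, 0), (4, 0), (4, 1)]
H-H contact: residue 4 @(3,1) - residue 7 @(4, 1)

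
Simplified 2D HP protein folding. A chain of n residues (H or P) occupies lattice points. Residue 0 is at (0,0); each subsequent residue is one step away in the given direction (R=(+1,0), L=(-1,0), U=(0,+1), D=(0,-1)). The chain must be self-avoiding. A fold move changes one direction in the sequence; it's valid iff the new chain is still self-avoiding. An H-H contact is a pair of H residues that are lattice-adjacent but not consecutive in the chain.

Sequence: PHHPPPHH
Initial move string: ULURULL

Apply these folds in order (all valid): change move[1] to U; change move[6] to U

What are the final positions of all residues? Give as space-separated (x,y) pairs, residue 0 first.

Answer: (0,0) (0,1) (0,2) (0,3) (1,3) (1,4) (0,4) (0,5)

Derivation:
Initial moves: ULURULL
Fold: move[1]->U => UUURULL (positions: [(0, 0), (0, 1), (0, 2), (0, 3), (1, 3), (1, 4), (0, 4), (-1, 4)])
Fold: move[6]->U => UUURULU (positions: [(0, 0), (0, 1), (0, 2), (0, 3), (1, 3), (1, 4), (0, 4), (0, 5)])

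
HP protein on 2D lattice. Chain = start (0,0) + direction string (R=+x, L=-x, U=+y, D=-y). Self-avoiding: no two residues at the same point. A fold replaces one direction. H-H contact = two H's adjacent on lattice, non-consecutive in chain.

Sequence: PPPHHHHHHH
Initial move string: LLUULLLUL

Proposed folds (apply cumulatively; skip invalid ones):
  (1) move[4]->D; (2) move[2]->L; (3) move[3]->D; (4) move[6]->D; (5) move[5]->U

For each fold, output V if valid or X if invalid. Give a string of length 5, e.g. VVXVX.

Initial: LLUULLLUL -> [(0, 0), (-1, 0), (-2, 0), (-2, 1), (-2, 2), (-3, 2), (-4, 2), (-5, 2), (-5, 3), (-6, 3)]
Fold 1: move[4]->D => LLUUDLLUL INVALID (collision), skipped
Fold 2: move[2]->L => LLLULLLUL VALID
Fold 3: move[3]->D => LLLDLLLUL VALID
Fold 4: move[6]->D => LLLDLLDUL INVALID (collision), skipped
Fold 5: move[5]->U => LLLDLULUL VALID

Answer: XVVXV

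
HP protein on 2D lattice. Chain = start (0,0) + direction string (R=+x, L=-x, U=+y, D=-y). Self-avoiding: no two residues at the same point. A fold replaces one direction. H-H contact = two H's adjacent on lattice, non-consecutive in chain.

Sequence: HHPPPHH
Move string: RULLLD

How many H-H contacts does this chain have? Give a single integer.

Answer: 0

Derivation:
Positions: [(0, 0), (1, 0), (1, 1), (0, 1), (-1, 1), (-2, 1), (-2, 0)]
No H-H contacts found.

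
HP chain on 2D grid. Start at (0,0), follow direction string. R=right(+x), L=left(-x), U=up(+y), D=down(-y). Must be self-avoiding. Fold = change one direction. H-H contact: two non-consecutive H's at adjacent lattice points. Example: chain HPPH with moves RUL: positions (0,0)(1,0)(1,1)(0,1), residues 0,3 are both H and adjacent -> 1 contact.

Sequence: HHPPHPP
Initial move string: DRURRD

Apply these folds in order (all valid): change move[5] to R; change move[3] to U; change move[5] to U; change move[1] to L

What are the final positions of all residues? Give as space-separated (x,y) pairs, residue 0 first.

Answer: (0,0) (0,-1) (-1,-1) (-1,0) (-1,1) (0,1) (0,2)

Derivation:
Initial moves: DRURRD
Fold: move[5]->R => DRURRR (positions: [(0, 0), (0, -1), (1, -1), (1, 0), (2, 0), (3, 0), (4, 0)])
Fold: move[3]->U => DRUURR (positions: [(0, 0), (0, -1), (1, -1), (1, 0), (1, 1), (2, 1), (3, 1)])
Fold: move[5]->U => DRUURU (positions: [(0, 0), (0, -1), (1, -1), (1, 0), (1, 1), (2, 1), (2, 2)])
Fold: move[1]->L => DLUURU (positions: [(0, 0), (0, -1), (-1, -1), (-1, 0), (-1, 1), (0, 1), (0, 2)])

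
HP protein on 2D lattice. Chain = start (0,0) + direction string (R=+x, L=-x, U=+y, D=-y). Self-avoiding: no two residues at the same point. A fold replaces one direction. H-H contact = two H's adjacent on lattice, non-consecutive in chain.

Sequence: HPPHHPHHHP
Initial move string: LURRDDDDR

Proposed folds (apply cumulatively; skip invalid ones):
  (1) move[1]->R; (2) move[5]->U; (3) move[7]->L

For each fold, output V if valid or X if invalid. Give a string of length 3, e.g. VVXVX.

Initial: LURRDDDDR -> [(0, 0), (-1, 0), (-1, 1), (0, 1), (1, 1), (1, 0), (1, -1), (1, -2), (1, -3), (2, -3)]
Fold 1: move[1]->R => LRRRDDDDR INVALID (collision), skipped
Fold 2: move[5]->U => LURRDUDDR INVALID (collision), skipped
Fold 3: move[7]->L => LURRDDDLR INVALID (collision), skipped

Answer: XXX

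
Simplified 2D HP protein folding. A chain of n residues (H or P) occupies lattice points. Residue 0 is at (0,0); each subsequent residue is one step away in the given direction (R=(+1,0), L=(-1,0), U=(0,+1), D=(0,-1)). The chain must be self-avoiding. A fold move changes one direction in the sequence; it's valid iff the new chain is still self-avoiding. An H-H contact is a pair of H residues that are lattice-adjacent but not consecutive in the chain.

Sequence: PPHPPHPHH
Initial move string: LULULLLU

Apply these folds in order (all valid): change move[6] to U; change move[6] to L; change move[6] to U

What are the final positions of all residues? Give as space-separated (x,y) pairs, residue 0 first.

Answer: (0,0) (-1,0) (-1,1) (-2,1) (-2,2) (-3,2) (-4,2) (-4,3) (-4,4)

Derivation:
Initial moves: LULULLLU
Fold: move[6]->U => LULULLUU (positions: [(0, 0), (-1, 0), (-1, 1), (-2, 1), (-2, 2), (-3, 2), (-4, 2), (-4, 3), (-4, 4)])
Fold: move[6]->L => LULULLLU (positions: [(0, 0), (-1, 0), (-1, 1), (-2, 1), (-2, 2), (-3, 2), (-4, 2), (-5, 2), (-5, 3)])
Fold: move[6]->U => LULULLUU (positions: [(0, 0), (-1, 0), (-1, 1), (-2, 1), (-2, 2), (-3, 2), (-4, 2), (-4, 3), (-4, 4)])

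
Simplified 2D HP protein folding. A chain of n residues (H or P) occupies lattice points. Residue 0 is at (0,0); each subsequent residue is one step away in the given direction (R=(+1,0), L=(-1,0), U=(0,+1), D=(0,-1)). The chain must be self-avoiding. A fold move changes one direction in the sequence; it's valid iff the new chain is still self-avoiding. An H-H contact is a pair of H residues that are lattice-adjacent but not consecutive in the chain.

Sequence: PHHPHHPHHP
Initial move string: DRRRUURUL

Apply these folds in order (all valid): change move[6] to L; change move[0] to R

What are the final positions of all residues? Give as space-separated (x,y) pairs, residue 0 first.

Answer: (0,0) (1,0) (2,0) (3,0) (4,0) (4,1) (4,2) (3,2) (3,3) (2,3)

Derivation:
Initial moves: DRRRUURUL
Fold: move[6]->L => DRRRUULUL (positions: [(0, 0), (0, -1), (1, -1), (2, -1), (3, -1), (3, 0), (3, 1), (2, 1), (2, 2), (1, 2)])
Fold: move[0]->R => RRRRUULUL (positions: [(0, 0), (1, 0), (2, 0), (3, 0), (4, 0), (4, 1), (4, 2), (3, 2), (3, 3), (2, 3)])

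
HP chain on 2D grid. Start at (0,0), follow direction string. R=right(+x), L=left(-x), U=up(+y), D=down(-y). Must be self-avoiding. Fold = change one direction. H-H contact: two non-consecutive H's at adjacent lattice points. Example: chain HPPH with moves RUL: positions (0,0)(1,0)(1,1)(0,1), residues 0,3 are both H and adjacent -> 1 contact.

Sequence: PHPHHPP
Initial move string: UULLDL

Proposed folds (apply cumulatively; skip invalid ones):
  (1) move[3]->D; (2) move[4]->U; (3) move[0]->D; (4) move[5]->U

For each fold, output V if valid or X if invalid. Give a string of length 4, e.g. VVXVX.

Initial: UULLDL -> [(0, 0), (0, 1), (0, 2), (-1, 2), (-2, 2), (-2, 1), (-3, 1)]
Fold 1: move[3]->D => UULDDL VALID
Fold 2: move[4]->U => UULDUL INVALID (collision), skipped
Fold 3: move[0]->D => DULDDL INVALID (collision), skipped
Fold 4: move[5]->U => UULDDU INVALID (collision), skipped

Answer: VXXX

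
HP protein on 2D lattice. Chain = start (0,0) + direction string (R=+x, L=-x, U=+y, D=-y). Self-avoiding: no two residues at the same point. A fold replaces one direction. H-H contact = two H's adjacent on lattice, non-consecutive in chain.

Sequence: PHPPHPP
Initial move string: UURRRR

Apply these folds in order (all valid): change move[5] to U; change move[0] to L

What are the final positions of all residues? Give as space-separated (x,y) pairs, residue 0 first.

Answer: (0,0) (-1,0) (-1,1) (0,1) (1,1) (2,1) (2,2)

Derivation:
Initial moves: UURRRR
Fold: move[5]->U => UURRRU (positions: [(0, 0), (0, 1), (0, 2), (1, 2), (2, 2), (3, 2), (3, 3)])
Fold: move[0]->L => LURRRU (positions: [(0, 0), (-1, 0), (-1, 1), (0, 1), (1, 1), (2, 1), (2, 2)])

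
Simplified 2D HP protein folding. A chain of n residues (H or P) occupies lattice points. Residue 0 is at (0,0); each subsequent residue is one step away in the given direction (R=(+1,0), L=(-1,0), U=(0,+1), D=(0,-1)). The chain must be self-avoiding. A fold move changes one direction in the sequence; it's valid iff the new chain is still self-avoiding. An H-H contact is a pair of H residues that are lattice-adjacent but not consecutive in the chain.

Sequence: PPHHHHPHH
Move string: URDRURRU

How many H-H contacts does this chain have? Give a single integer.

Positions: [(0, 0), (0, 1), (1, 1), (1, 0), (2, 0), (2, 1), (3, 1), (4, 1), (4, 2)]
H-H contact: residue 2 @(1,1) - residue 5 @(2, 1)

Answer: 1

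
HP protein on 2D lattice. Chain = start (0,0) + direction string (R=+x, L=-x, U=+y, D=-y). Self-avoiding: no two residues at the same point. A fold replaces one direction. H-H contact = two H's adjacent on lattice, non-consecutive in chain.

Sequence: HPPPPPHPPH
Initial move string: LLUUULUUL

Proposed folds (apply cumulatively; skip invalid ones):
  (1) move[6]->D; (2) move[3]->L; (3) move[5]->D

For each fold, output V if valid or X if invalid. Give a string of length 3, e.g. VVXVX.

Initial: LLUUULUUL -> [(0, 0), (-1, 0), (-2, 0), (-2, 1), (-2, 2), (-2, 3), (-3, 3), (-3, 4), (-3, 5), (-4, 5)]
Fold 1: move[6]->D => LLUUULDUL INVALID (collision), skipped
Fold 2: move[3]->L => LLULULUUL VALID
Fold 3: move[5]->D => LLULUDUUL INVALID (collision), skipped

Answer: XVX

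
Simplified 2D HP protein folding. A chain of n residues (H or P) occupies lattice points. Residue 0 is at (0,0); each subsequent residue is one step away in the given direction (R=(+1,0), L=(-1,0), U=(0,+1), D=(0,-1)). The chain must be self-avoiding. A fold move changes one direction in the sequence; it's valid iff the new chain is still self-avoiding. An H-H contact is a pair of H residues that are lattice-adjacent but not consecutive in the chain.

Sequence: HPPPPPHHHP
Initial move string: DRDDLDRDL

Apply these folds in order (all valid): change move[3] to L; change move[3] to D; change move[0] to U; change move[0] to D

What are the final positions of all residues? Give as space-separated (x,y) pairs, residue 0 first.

Answer: (0,0) (0,-1) (1,-1) (1,-2) (1,-3) (0,-3) (0,-4) (1,-4) (1,-5) (0,-5)

Derivation:
Initial moves: DRDDLDRDL
Fold: move[3]->L => DRDLLDRDL (positions: [(0, 0), (0, -1), (1, -1), (1, -2), (0, -2), (-1, -2), (-1, -3), (0, -3), (0, -4), (-1, -4)])
Fold: move[3]->D => DRDDLDRDL (positions: [(0, 0), (0, -1), (1, -1), (1, -2), (1, -3), (0, -3), (0, -4), (1, -4), (1, -5), (0, -5)])
Fold: move[0]->U => URDDLDRDL (positions: [(0, 0), (0, 1), (1, 1), (1, 0), (1, -1), (0, -1), (0, -2), (1, -2), (1, -3), (0, -3)])
Fold: move[0]->D => DRDDLDRDL (positions: [(0, 0), (0, -1), (1, -1), (1, -2), (1, -3), (0, -3), (0, -4), (1, -4), (1, -5), (0, -5)])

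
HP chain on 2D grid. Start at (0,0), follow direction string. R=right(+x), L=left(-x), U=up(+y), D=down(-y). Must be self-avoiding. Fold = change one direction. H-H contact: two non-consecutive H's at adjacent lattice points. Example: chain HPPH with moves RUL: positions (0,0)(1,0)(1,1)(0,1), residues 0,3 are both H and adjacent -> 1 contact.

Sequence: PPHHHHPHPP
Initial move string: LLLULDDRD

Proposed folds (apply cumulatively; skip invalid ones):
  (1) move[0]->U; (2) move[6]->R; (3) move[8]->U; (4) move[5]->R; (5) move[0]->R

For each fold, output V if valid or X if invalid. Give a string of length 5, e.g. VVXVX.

Answer: VXXXX

Derivation:
Initial: LLLULDDRD -> [(0, 0), (-1, 0), (-2, 0), (-3, 0), (-3, 1), (-4, 1), (-4, 0), (-4, -1), (-3, -1), (-3, -2)]
Fold 1: move[0]->U => ULLULDDRD VALID
Fold 2: move[6]->R => ULLULDRRD INVALID (collision), skipped
Fold 3: move[8]->U => ULLULDDRU INVALID (collision), skipped
Fold 4: move[5]->R => ULLULRDRD INVALID (collision), skipped
Fold 5: move[0]->R => RLLULDDRD INVALID (collision), skipped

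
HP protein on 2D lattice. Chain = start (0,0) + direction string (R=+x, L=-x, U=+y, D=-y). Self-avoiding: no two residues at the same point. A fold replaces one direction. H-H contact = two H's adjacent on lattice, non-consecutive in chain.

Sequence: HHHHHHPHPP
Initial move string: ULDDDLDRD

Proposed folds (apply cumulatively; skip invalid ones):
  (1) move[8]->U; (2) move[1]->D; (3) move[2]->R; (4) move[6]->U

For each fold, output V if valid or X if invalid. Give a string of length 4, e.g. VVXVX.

Answer: XXXX

Derivation:
Initial: ULDDDLDRD -> [(0, 0), (0, 1), (-1, 1), (-1, 0), (-1, -1), (-1, -2), (-2, -2), (-2, -3), (-1, -3), (-1, -4)]
Fold 1: move[8]->U => ULDDDLDRU INVALID (collision), skipped
Fold 2: move[1]->D => UDDDDLDRD INVALID (collision), skipped
Fold 3: move[2]->R => ULRDDLDRD INVALID (collision), skipped
Fold 4: move[6]->U => ULDDDLURD INVALID (collision), skipped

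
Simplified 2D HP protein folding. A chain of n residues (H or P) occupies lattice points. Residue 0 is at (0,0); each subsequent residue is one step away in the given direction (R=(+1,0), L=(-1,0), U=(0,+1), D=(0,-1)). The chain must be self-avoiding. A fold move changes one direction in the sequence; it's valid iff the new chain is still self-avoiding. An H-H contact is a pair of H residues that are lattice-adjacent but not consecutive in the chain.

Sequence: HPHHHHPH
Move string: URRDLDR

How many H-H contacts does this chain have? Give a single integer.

Answer: 3

Derivation:
Positions: [(0, 0), (0, 1), (1, 1), (2, 1), (2, 0), (1, 0), (1, -1), (2, -1)]
H-H contact: residue 0 @(0,0) - residue 5 @(1, 0)
H-H contact: residue 2 @(1,1) - residue 5 @(1, 0)
H-H contact: residue 4 @(2,0) - residue 7 @(2, -1)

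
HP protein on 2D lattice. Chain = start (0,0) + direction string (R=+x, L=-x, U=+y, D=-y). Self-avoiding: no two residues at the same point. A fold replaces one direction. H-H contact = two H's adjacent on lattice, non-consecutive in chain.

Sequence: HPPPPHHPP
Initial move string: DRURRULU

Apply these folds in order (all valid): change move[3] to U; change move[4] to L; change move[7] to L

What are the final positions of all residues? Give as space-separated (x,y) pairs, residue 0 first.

Initial moves: DRURRULU
Fold: move[3]->U => DRUURULU (positions: [(0, 0), (0, -1), (1, -1), (1, 0), (1, 1), (2, 1), (2, 2), (1, 2), (1, 3)])
Fold: move[4]->L => DRUULULU (positions: [(0, 0), (0, -1), (1, -1), (1, 0), (1, 1), (0, 1), (0, 2), (-1, 2), (-1, 3)])
Fold: move[7]->L => DRUULULL (positions: [(0, 0), (0, -1), (1, -1), (1, 0), (1, 1), (0, 1), (0, 2), (-1, 2), (-2, 2)])

Answer: (0,0) (0,-1) (1,-1) (1,0) (1,1) (0,1) (0,2) (-1,2) (-2,2)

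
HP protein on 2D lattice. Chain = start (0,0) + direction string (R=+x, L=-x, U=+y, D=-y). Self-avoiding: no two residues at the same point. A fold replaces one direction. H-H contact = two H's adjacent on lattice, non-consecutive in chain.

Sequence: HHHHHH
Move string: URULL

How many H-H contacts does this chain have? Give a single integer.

Positions: [(0, 0), (0, 1), (1, 1), (1, 2), (0, 2), (-1, 2)]
H-H contact: residue 1 @(0,1) - residue 4 @(0, 2)

Answer: 1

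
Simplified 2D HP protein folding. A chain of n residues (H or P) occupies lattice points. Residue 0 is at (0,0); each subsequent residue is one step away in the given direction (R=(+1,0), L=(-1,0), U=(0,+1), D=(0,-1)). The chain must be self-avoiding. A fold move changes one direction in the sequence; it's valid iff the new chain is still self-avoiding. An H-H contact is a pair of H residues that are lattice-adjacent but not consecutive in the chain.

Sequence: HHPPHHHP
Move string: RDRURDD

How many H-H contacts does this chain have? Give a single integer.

Answer: 1

Derivation:
Positions: [(0, 0), (1, 0), (1, -1), (2, -1), (2, 0), (3, 0), (3, -1), (3, -2)]
H-H contact: residue 1 @(1,0) - residue 4 @(2, 0)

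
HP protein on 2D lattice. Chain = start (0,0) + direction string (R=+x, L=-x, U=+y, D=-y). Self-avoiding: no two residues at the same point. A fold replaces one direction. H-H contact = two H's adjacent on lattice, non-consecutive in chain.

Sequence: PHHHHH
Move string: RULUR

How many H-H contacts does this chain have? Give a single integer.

Positions: [(0, 0), (1, 0), (1, 1), (0, 1), (0, 2), (1, 2)]
H-H contact: residue 2 @(1,1) - residue 5 @(1, 2)

Answer: 1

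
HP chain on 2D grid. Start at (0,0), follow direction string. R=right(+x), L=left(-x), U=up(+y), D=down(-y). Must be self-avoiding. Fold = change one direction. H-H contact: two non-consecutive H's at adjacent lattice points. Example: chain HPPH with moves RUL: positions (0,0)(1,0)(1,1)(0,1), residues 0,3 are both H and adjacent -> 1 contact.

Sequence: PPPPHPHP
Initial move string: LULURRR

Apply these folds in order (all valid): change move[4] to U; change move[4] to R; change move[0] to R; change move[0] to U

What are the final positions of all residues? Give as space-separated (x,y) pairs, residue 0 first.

Answer: (0,0) (0,1) (0,2) (-1,2) (-1,3) (0,3) (1,3) (2,3)

Derivation:
Initial moves: LULURRR
Fold: move[4]->U => LULUURR (positions: [(0, 0), (-1, 0), (-1, 1), (-2, 1), (-2, 2), (-2, 3), (-1, 3), (0, 3)])
Fold: move[4]->R => LULURRR (positions: [(0, 0), (-1, 0), (-1, 1), (-2, 1), (-2, 2), (-1, 2), (0, 2), (1, 2)])
Fold: move[0]->R => RULURRR (positions: [(0, 0), (1, 0), (1, 1), (0, 1), (0, 2), (1, 2), (2, 2), (3, 2)])
Fold: move[0]->U => UULURRR (positions: [(0, 0), (0, 1), (0, 2), (-1, 2), (-1, 3), (0, 3), (1, 3), (2, 3)])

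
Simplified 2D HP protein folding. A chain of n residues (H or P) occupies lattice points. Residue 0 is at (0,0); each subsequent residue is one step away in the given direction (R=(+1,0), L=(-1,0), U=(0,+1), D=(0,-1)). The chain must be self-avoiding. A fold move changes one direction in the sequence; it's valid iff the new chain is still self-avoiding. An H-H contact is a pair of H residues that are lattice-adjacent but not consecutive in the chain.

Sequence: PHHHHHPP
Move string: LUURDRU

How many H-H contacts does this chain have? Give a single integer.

Answer: 1

Derivation:
Positions: [(0, 0), (-1, 0), (-1, 1), (-1, 2), (0, 2), (0, 1), (1, 1), (1, 2)]
H-H contact: residue 2 @(-1,1) - residue 5 @(0, 1)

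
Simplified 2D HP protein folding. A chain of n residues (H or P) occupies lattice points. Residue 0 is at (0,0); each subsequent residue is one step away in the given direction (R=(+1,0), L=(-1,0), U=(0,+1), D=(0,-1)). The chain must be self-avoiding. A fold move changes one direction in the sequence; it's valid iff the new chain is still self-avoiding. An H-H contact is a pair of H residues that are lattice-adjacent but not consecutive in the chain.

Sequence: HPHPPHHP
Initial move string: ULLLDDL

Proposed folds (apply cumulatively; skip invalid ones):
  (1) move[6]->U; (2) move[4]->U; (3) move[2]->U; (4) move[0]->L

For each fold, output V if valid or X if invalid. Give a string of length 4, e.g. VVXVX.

Initial: ULLLDDL -> [(0, 0), (0, 1), (-1, 1), (-2, 1), (-3, 1), (-3, 0), (-3, -1), (-4, -1)]
Fold 1: move[6]->U => ULLLDDU INVALID (collision), skipped
Fold 2: move[4]->U => ULLLUDL INVALID (collision), skipped
Fold 3: move[2]->U => ULULDDL VALID
Fold 4: move[0]->L => LLULDDL VALID

Answer: XXVV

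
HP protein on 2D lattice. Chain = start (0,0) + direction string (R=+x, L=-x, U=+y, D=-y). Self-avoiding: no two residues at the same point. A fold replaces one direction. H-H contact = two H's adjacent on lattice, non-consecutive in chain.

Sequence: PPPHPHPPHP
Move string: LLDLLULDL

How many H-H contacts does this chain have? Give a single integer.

Positions: [(0, 0), (-1, 0), (-2, 0), (-2, -1), (-3, -1), (-4, -1), (-4, 0), (-5, 0), (-5, -1), (-6, -1)]
H-H contact: residue 5 @(-4,-1) - residue 8 @(-5, -1)

Answer: 1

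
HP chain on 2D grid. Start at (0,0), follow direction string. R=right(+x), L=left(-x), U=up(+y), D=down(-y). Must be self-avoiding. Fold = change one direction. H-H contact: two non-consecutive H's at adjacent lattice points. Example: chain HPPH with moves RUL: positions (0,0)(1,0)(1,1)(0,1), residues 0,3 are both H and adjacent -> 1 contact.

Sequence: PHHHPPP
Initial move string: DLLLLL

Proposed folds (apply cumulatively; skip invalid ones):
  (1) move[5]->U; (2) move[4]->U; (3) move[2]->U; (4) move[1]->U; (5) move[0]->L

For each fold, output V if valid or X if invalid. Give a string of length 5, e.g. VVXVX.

Answer: VVVXV

Derivation:
Initial: DLLLLL -> [(0, 0), (0, -1), (-1, -1), (-2, -1), (-3, -1), (-4, -1), (-5, -1)]
Fold 1: move[5]->U => DLLLLU VALID
Fold 2: move[4]->U => DLLLUU VALID
Fold 3: move[2]->U => DLULUU VALID
Fold 4: move[1]->U => DUULUU INVALID (collision), skipped
Fold 5: move[0]->L => LLULUU VALID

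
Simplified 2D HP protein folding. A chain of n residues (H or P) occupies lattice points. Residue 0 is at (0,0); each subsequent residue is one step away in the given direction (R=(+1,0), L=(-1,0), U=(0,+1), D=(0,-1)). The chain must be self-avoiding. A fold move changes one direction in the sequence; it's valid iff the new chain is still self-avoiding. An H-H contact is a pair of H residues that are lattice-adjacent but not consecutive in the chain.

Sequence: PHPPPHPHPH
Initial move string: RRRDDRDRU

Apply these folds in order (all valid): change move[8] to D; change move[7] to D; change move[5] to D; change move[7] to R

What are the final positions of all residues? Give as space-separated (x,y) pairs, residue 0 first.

Answer: (0,0) (1,0) (2,0) (3,0) (3,-1) (3,-2) (3,-3) (3,-4) (4,-4) (4,-5)

Derivation:
Initial moves: RRRDDRDRU
Fold: move[8]->D => RRRDDRDRD (positions: [(0, 0), (1, 0), (2, 0), (3, 0), (3, -1), (3, -2), (4, -2), (4, -3), (5, -3), (5, -4)])
Fold: move[7]->D => RRRDDRDDD (positions: [(0, 0), (1, 0), (2, 0), (3, 0), (3, -1), (3, -2), (4, -2), (4, -3), (4, -4), (4, -5)])
Fold: move[5]->D => RRRDDDDDD (positions: [(0, 0), (1, 0), (2, 0), (3, 0), (3, -1), (3, -2), (3, -3), (3, -4), (3, -5), (3, -6)])
Fold: move[7]->R => RRRDDDDRD (positions: [(0, 0), (1, 0), (2, 0), (3, 0), (3, -1), (3, -2), (3, -3), (3, -4), (4, -4), (4, -5)])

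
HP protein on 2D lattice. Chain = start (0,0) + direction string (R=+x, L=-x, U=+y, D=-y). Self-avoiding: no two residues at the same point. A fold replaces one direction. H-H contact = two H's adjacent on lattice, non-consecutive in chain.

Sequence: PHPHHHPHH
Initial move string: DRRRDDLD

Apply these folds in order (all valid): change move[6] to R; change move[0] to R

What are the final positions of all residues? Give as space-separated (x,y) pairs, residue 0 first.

Initial moves: DRRRDDLD
Fold: move[6]->R => DRRRDDRD (positions: [(0, 0), (0, -1), (1, -1), (2, -1), (3, -1), (3, -2), (3, -3), (4, -3), (4, -4)])
Fold: move[0]->R => RRRRDDRD (positions: [(0, 0), (1, 0), (2, 0), (3, 0), (4, 0), (4, -1), (4, -2), (5, -2), (5, -3)])

Answer: (0,0) (1,0) (2,0) (3,0) (4,0) (4,-1) (4,-2) (5,-2) (5,-3)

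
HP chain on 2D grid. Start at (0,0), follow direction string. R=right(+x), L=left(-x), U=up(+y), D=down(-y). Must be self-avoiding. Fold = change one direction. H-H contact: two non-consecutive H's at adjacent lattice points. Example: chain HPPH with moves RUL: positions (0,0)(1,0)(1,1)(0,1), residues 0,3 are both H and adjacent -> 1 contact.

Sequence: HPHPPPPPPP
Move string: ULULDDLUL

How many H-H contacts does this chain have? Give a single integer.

Positions: [(0, 0), (0, 1), (-1, 1), (-1, 2), (-2, 2), (-2, 1), (-2, 0), (-3, 0), (-3, 1), (-4, 1)]
No H-H contacts found.

Answer: 0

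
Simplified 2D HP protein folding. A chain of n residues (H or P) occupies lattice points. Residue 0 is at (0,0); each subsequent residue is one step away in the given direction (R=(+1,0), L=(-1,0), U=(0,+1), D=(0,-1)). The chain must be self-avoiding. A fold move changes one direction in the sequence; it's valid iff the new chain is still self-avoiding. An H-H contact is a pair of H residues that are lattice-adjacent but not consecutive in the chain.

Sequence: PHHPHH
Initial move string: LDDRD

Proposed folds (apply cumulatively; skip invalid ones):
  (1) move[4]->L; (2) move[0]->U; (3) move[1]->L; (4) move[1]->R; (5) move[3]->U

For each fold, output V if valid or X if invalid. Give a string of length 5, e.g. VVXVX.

Answer: XXVXX

Derivation:
Initial: LDDRD -> [(0, 0), (-1, 0), (-1, -1), (-1, -2), (0, -2), (0, -3)]
Fold 1: move[4]->L => LDDRL INVALID (collision), skipped
Fold 2: move[0]->U => UDDRD INVALID (collision), skipped
Fold 3: move[1]->L => LLDRD VALID
Fold 4: move[1]->R => LRDRD INVALID (collision), skipped
Fold 5: move[3]->U => LLDUD INVALID (collision), skipped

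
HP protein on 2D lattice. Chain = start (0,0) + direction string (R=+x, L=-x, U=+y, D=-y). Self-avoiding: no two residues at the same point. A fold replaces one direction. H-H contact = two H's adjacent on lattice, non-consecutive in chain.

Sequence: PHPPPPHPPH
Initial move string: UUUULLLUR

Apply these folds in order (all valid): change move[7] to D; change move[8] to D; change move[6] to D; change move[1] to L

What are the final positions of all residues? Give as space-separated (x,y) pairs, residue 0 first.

Initial moves: UUUULLLUR
Fold: move[7]->D => UUUULLLDR (positions: [(0, 0), (0, 1), (0, 2), (0, 3), (0, 4), (-1, 4), (-2, 4), (-3, 4), (-3, 3), (-2, 3)])
Fold: move[8]->D => UUUULLLDD (positions: [(0, 0), (0, 1), (0, 2), (0, 3), (0, 4), (-1, 4), (-2, 4), (-3, 4), (-3, 3), (-3, 2)])
Fold: move[6]->D => UUUULLDDD (positions: [(0, 0), (0, 1), (0, 2), (0, 3), (0, 4), (-1, 4), (-2, 4), (-2, 3), (-2, 2), (-2, 1)])
Fold: move[1]->L => ULUULLDDD (positions: [(0, 0), (0, 1), (-1, 1), (-1, 2), (-1, 3), (-2, 3), (-3, 3), (-3, 2), (-3, 1), (-3, 0)])

Answer: (0,0) (0,1) (-1,1) (-1,2) (-1,3) (-2,3) (-3,3) (-3,2) (-3,1) (-3,0)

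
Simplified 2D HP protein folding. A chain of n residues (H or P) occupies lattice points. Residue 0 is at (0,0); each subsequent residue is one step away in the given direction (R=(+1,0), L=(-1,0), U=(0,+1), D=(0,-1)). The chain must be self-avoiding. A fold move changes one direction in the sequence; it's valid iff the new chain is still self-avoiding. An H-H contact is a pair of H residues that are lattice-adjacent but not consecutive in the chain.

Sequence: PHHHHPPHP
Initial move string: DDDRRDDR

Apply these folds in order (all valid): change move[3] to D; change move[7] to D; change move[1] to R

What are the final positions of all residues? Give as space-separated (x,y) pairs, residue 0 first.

Answer: (0,0) (0,-1) (1,-1) (1,-2) (1,-3) (2,-3) (2,-4) (2,-5) (2,-6)

Derivation:
Initial moves: DDDRRDDR
Fold: move[3]->D => DDDDRDDR (positions: [(0, 0), (0, -1), (0, -2), (0, -3), (0, -4), (1, -4), (1, -5), (1, -6), (2, -6)])
Fold: move[7]->D => DDDDRDDD (positions: [(0, 0), (0, -1), (0, -2), (0, -3), (0, -4), (1, -4), (1, -5), (1, -6), (1, -7)])
Fold: move[1]->R => DRDDRDDD (positions: [(0, 0), (0, -1), (1, -1), (1, -2), (1, -3), (2, -3), (2, -4), (2, -5), (2, -6)])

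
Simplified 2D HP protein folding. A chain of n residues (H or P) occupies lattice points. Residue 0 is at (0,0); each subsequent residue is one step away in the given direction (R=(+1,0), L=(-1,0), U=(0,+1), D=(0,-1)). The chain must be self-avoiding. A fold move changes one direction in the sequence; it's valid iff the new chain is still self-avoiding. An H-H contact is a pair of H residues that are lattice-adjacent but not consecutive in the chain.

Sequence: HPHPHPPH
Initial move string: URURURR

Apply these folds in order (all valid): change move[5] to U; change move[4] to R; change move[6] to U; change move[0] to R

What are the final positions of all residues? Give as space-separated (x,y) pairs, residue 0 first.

Answer: (0,0) (1,0) (2,0) (2,1) (3,1) (4,1) (4,2) (4,3)

Derivation:
Initial moves: URURURR
Fold: move[5]->U => URURUUR (positions: [(0, 0), (0, 1), (1, 1), (1, 2), (2, 2), (2, 3), (2, 4), (3, 4)])
Fold: move[4]->R => URURRUR (positions: [(0, 0), (0, 1), (1, 1), (1, 2), (2, 2), (3, 2), (3, 3), (4, 3)])
Fold: move[6]->U => URURRUU (positions: [(0, 0), (0, 1), (1, 1), (1, 2), (2, 2), (3, 2), (3, 3), (3, 4)])
Fold: move[0]->R => RRURRUU (positions: [(0, 0), (1, 0), (2, 0), (2, 1), (3, 1), (4, 1), (4, 2), (4, 3)])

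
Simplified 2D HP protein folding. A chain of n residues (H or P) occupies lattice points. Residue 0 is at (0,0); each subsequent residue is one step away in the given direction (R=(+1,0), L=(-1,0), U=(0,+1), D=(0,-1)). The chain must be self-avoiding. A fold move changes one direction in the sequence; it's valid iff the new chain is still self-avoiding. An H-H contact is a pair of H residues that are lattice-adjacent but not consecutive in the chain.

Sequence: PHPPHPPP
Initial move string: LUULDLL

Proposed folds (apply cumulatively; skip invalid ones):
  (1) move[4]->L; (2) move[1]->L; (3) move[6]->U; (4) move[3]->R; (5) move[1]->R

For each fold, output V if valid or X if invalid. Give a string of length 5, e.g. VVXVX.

Initial: LUULDLL -> [(0, 0), (-1, 0), (-1, 1), (-1, 2), (-2, 2), (-2, 1), (-3, 1), (-4, 1)]
Fold 1: move[4]->L => LUULLLL VALID
Fold 2: move[1]->L => LLULLLL VALID
Fold 3: move[6]->U => LLULLLU VALID
Fold 4: move[3]->R => LLURLLU INVALID (collision), skipped
Fold 5: move[1]->R => LRULLLU INVALID (collision), skipped

Answer: VVVXX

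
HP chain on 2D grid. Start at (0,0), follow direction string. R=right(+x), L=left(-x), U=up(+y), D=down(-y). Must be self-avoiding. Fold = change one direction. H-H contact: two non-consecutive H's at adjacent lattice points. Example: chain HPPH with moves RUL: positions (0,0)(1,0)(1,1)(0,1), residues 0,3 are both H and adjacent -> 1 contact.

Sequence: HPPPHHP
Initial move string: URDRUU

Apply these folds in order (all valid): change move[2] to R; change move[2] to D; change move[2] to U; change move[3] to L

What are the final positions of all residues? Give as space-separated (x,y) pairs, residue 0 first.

Answer: (0,0) (0,1) (1,1) (1,2) (0,2) (0,3) (0,4)

Derivation:
Initial moves: URDRUU
Fold: move[2]->R => URRRUU (positions: [(0, 0), (0, 1), (1, 1), (2, 1), (3, 1), (3, 2), (3, 3)])
Fold: move[2]->D => URDRUU (positions: [(0, 0), (0, 1), (1, 1), (1, 0), (2, 0), (2, 1), (2, 2)])
Fold: move[2]->U => URURUU (positions: [(0, 0), (0, 1), (1, 1), (1, 2), (2, 2), (2, 3), (2, 4)])
Fold: move[3]->L => URULUU (positions: [(0, 0), (0, 1), (1, 1), (1, 2), (0, 2), (0, 3), (0, 4)])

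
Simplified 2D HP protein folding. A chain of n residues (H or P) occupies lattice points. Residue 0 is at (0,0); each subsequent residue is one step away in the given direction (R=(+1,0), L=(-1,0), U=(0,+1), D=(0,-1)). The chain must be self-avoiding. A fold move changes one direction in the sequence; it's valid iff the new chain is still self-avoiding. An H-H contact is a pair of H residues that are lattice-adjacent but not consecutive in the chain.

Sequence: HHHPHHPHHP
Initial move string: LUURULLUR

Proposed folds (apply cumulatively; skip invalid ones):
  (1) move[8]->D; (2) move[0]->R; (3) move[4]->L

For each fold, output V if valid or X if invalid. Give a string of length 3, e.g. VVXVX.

Initial: LUURULLUR -> [(0, 0), (-1, 0), (-1, 1), (-1, 2), (0, 2), (0, 3), (-1, 3), (-2, 3), (-2, 4), (-1, 4)]
Fold 1: move[8]->D => LUURULLUD INVALID (collision), skipped
Fold 2: move[0]->R => RUURULLUR VALID
Fold 3: move[4]->L => RUURLLLUR INVALID (collision), skipped

Answer: XVX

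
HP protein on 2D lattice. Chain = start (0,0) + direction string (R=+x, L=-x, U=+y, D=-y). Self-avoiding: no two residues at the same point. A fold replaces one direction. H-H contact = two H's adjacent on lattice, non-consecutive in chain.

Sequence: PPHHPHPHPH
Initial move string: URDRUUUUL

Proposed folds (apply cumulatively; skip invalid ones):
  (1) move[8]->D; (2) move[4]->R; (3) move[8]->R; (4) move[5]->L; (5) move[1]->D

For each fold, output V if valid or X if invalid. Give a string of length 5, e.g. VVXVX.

Initial: URDRUUUUL -> [(0, 0), (0, 1), (1, 1), (1, 0), (2, 0), (2, 1), (2, 2), (2, 3), (2, 4), (1, 4)]
Fold 1: move[8]->D => URDRUUUUD INVALID (collision), skipped
Fold 2: move[4]->R => URDRRUUUL VALID
Fold 3: move[8]->R => URDRRUUUR VALID
Fold 4: move[5]->L => URDRRLUUR INVALID (collision), skipped
Fold 5: move[1]->D => UDDRRUUUR INVALID (collision), skipped

Answer: XVVXX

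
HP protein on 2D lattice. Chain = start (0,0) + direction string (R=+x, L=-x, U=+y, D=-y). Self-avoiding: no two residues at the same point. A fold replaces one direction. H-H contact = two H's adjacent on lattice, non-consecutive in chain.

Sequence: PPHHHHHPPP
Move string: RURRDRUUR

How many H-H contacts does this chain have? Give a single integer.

Positions: [(0, 0), (1, 0), (1, 1), (2, 1), (3, 1), (3, 0), (4, 0), (4, 1), (4, 2), (5, 2)]
No H-H contacts found.

Answer: 0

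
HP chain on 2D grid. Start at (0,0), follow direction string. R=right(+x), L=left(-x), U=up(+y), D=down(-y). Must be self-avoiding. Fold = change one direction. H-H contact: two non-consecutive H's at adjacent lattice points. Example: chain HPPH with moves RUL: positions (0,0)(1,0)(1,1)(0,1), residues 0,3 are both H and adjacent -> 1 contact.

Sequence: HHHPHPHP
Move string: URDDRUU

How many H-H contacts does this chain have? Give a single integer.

Positions: [(0, 0), (0, 1), (1, 1), (1, 0), (1, -1), (2, -1), (2, 0), (2, 1)]
No H-H contacts found.

Answer: 0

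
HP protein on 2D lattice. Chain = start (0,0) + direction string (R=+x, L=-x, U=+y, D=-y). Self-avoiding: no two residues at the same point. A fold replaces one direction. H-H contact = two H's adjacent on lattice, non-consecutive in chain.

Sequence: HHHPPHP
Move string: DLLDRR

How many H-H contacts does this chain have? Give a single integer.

Positions: [(0, 0), (0, -1), (-1, -1), (-2, -1), (-2, -2), (-1, -2), (0, -2)]
H-H contact: residue 2 @(-1,-1) - residue 5 @(-1, -2)

Answer: 1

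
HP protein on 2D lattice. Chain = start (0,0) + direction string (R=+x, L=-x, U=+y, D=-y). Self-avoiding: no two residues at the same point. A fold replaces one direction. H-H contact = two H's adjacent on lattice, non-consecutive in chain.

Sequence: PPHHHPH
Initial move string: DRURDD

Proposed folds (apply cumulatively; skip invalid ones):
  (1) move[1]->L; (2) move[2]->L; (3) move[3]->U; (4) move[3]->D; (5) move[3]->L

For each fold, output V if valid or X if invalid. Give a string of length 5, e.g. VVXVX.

Answer: XXXXX

Derivation:
Initial: DRURDD -> [(0, 0), (0, -1), (1, -1), (1, 0), (2, 0), (2, -1), (2, -2)]
Fold 1: move[1]->L => DLURDD INVALID (collision), skipped
Fold 2: move[2]->L => DRLRDD INVALID (collision), skipped
Fold 3: move[3]->U => DRUUDD INVALID (collision), skipped
Fold 4: move[3]->D => DRUDDD INVALID (collision), skipped
Fold 5: move[3]->L => DRULDD INVALID (collision), skipped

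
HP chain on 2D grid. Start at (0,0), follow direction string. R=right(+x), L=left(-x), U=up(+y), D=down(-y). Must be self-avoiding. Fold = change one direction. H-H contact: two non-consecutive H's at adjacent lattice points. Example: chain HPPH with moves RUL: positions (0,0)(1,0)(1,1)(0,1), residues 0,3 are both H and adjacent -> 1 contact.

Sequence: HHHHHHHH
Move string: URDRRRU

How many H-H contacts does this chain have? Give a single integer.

Positions: [(0, 0), (0, 1), (1, 1), (1, 0), (2, 0), (3, 0), (4, 0), (4, 1)]
H-H contact: residue 0 @(0,0) - residue 3 @(1, 0)

Answer: 1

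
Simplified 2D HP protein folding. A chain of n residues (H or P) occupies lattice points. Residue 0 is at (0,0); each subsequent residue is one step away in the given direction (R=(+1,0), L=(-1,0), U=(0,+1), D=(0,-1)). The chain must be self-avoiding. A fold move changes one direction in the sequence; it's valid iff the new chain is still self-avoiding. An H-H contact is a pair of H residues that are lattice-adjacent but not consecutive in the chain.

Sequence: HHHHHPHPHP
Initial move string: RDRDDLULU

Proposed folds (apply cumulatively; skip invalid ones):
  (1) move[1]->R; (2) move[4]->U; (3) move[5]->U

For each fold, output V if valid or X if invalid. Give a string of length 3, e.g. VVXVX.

Answer: XXX

Derivation:
Initial: RDRDDLULU -> [(0, 0), (1, 0), (1, -1), (2, -1), (2, -2), (2, -3), (1, -3), (1, -2), (0, -2), (0, -1)]
Fold 1: move[1]->R => RRRDDLULU INVALID (collision), skipped
Fold 2: move[4]->U => RDRDULULU INVALID (collision), skipped
Fold 3: move[5]->U => RDRDDUULU INVALID (collision), skipped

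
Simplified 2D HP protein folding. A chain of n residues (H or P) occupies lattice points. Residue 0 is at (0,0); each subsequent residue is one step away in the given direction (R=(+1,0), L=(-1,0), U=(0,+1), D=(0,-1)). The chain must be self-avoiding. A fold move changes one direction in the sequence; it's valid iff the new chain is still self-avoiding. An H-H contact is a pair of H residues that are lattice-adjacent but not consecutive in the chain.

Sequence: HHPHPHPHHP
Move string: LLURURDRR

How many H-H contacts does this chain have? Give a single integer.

Positions: [(0, 0), (-1, 0), (-2, 0), (-2, 1), (-1, 1), (-1, 2), (0, 2), (0, 1), (1, 1), (2, 1)]
H-H contact: residue 0 @(0,0) - residue 7 @(0, 1)

Answer: 1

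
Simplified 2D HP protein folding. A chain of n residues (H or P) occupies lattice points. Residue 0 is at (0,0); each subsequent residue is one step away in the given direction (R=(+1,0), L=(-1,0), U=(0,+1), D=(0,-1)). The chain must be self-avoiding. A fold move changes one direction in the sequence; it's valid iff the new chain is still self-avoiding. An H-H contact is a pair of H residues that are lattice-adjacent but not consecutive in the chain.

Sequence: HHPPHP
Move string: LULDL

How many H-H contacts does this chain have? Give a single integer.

Answer: 1

Derivation:
Positions: [(0, 0), (-1, 0), (-1, 1), (-2, 1), (-2, 0), (-3, 0)]
H-H contact: residue 1 @(-1,0) - residue 4 @(-2, 0)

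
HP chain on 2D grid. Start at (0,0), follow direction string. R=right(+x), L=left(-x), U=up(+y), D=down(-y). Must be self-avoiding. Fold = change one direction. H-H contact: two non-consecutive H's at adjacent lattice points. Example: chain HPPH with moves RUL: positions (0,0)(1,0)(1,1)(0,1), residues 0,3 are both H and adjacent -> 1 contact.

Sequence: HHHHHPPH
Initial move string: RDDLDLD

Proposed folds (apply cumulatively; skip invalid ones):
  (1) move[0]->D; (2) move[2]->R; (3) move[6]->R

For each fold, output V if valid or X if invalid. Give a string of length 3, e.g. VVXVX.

Initial: RDDLDLD -> [(0, 0), (1, 0), (1, -1), (1, -2), (0, -2), (0, -3), (-1, -3), (-1, -4)]
Fold 1: move[0]->D => DDDLDLD VALID
Fold 2: move[2]->R => DDRLDLD INVALID (collision), skipped
Fold 3: move[6]->R => DDDLDLR INVALID (collision), skipped

Answer: VXX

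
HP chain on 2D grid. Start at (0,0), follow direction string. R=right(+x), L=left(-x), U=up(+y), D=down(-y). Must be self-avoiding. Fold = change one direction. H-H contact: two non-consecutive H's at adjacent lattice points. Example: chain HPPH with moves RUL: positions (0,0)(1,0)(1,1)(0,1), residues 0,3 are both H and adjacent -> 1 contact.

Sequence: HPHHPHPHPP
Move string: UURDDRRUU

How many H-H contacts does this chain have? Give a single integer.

Positions: [(0, 0), (0, 1), (0, 2), (1, 2), (1, 1), (1, 0), (2, 0), (3, 0), (3, 1), (3, 2)]
H-H contact: residue 0 @(0,0) - residue 5 @(1, 0)

Answer: 1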